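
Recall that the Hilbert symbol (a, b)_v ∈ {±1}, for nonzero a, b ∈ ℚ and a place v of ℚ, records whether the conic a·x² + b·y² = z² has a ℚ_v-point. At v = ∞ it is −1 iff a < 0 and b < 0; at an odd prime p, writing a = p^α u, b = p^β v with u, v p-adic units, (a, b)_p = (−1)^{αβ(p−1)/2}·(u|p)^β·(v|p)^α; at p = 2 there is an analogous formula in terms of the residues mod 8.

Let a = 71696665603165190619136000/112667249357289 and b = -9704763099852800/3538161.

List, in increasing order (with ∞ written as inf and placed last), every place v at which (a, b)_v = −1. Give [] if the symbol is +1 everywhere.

[2, 5, 7, 29]

(a, b) ≡ (1069810, -203) mod (ℚ^×)²; places V = {2, 3, 5, 7, 11, 17, 19, 29, 31, 37, 41, ∞}.
(a,b)_11: α=-4, u≡4; β=-2, v≡7 (mod 11); (4|11)=+1, (7|11)=-1; sign (−1)^0·+1^-2·-1^-4 = +1.
(a,b)_7: α=1, u≡3; β=1, v≡3 (mod 7); (3|7)=-1, (3|7)=-1; sign (−1)^1·-1^1·-1^1 = -1.
(a,b)_2: α=23, β=12; u≡1, v≡5 (mod 8); ε(u)ε(v)=0·0, αω(v)=23·1, βω(u)=12·0; sum ≡ 1  ⇒  -1.
(a,b)_29: α=1, u≡2; β=1, v≡20 (mod 29); (2|29)=-1, (20|29)=+1; sign (−1)^0·-1^1·+1^1 = -1.
(a,b)_5: α=3, u≡2; β=2, v≡3 (mod 5); (2|5)=-1, (3|5)=-1; sign (−1)^0·-1^2·-1^3 = -1.
(a,b)_17: α=3, u≡2; β=2, v≡4 (mod 17); (2|17)=+1, (4|17)=+1; sign (−1)^0·+1^2·+1^3 = +1.
(a,b)_41: α=2, u≡7; β=2, v≡40 (mod 41); (7|41)=-1, (40|41)=+1; sign (−1)^0·-1^2·+1^2 = +1.
(a,b)_19: α=-4, u≡10; β=-2, v≡16 (mod 19); (10|19)=-1, (16|19)=+1; sign (−1)^0·-1^-2·+1^-4 = +1.
(a,b)_37: α=2, u≡2; β=0, v≡8 (mod 37); (2|37)=-1, (8|37)=-1; sign (−1)^0·-1^0·-1^2 = +1.
(a,b)_∞: sgn(1069810)=+, sgn(-203)=−, so +1.
(a,b)_3: α=-10, u≡1; β=-4, v≡1 (mod 3); (1|3)=+1, (1|3)=+1; sign (−1)^0·+1^-4·+1^-10 = +1.
(a,b)_31: α=3, u≡1; β=2, v≡19 (mod 31); (1|31)=+1, (19|31)=+1; sign (−1)^0·+1^2·+1^3 = +1.
|Ram(1069810, -203)| = 4, even; anisotropic at {2, 5, 7, 29}.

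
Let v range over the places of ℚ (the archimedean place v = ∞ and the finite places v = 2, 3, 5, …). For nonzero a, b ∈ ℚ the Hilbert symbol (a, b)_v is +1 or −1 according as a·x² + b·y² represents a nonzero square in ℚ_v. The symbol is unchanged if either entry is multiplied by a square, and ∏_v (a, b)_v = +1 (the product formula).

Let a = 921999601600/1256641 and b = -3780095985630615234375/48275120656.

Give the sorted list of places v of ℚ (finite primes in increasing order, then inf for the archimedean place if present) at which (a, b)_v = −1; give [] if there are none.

[11, 43]

(a, b) ≡ (22231, -23) mod (ℚ^×)²; places V = {2, 3, 5, 7, 11, 19, 23, 43, 47, 59, ∞}.
(a,b)_43: α=1, u≡35; β=0, v≡2 (mod 43); (35|43)=+1, (2|43)=-1; sign (−1)^0·+1^0·-1^1 = -1.
(a,b)_59: α=-2, u≡55; β=-2, v≡26 (mod 59); (55|59)=-1, (26|59)=+1; sign (−1)^0·-1^-2·+1^-2 = +1.
(a,b)_23: α=2, u≡16; β=5, v≡7 (mod 23); (16|23)=+1, (7|23)=-1; sign (−1)^0·+1^5·-1^2 = +1.
(a,b)_19: α=-2, u≡5; β=-2, v≡3 (mod 19); (5|19)=+1, (3|19)=-1; sign (−1)^0·+1^-2·-1^-2 = +1.
(a,b)_5: α=2, u≡4; β=12, v≡2 (mod 5); (4|5)=+1, (2|5)=-1; sign (−1)^0·+1^12·-1^2 = +1.
(a,b)_11: α=1, u≡2; β=2, v≡8 (mod 11); (2|11)=-1, (8|11)=-1; sign (−1)^0·-1^2·-1^1 = -1.
(a,b)_7: α=2, u≡5; β=-4, v≡3 (mod 7); (5|7)=-1, (3|7)=-1; sign (−1)^0·-1^-4·-1^2 = +1.
(a,b)_2: α=6, β=-4; u≡7, v≡1 (mod 8); ε(u)ε(v)=1·0, αω(v)=6·0, βω(u)=-4·0; sum ≡ 0  ⇒  +1.
(a,b)_47: α=1, u≡25; β=2, v≡34 (mod 47); (25|47)=+1, (34|47)=+1; sign (−1)^0·+1^2·+1^1 = +1.
(a,b)_∞: sgn(22231)=+, sgn(-23)=−, so +1.
(a,b)_3: α=0, u≡1; β=2, v≡1 (mod 3); (1|3)=+1, (1|3)=+1; sign (−1)^0·+1^2·+1^0 = +1.
|Ram(22231, -23)| = 2, even; anisotropic at {11, 43}.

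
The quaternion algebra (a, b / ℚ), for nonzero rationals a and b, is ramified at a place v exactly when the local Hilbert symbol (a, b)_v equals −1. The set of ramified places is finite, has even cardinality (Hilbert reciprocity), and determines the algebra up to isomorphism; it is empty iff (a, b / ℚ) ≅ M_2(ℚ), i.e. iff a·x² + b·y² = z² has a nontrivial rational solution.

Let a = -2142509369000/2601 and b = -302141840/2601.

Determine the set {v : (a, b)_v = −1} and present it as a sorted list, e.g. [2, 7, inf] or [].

[2, 7, 13, inf]

(a, b) ≡ (-10010, -65) mod (ℚ^×)²; places V = {2, 3, 5, 7, 11, 13, 17, 19, ∞}.
(a,b)_5: α=3, u≡3; β=1, v≡2 (mod 5); (3|5)=-1, (2|5)=-1; sign (−1)^0·-1^1·-1^3 = +1.
(a,b)_2: α=3, β=4; u≡3, v≡7 (mod 8); ε(u)ε(v)=1·1, αω(v)=3·0, βω(u)=4·1; sum ≡ 1  ⇒  -1.
(a,b)_3: α=-2, u≡1; β=-2, v≡1 (mod 3); (1|3)=+1, (1|3)=+1; sign (−1)^0·+1^-2·+1^-2 = +1.
(a,b)_7: α=3, u≡6; β=4, v≡5 (mod 7); (6|7)=-1, (5|7)=-1; sign (−1)^0·-1^4·-1^3 = -1.
(a,b)_∞: sgn(-10010)=−, sgn(-65)=−, so -1.
(a,b)_19: α=2, u≡2; β=0, v≡1 (mod 19); (2|19)=-1, (1|19)=+1; sign (−1)^0·-1^0·+1^2 = +1.
(a,b)_13: α=1, u≡3; β=1, v≡6 (mod 13); (3|13)=+1, (6|13)=-1; sign (−1)^0·+1^1·-1^1 = -1.
(a,b)_11: α=3, u≡5; β=2, v≡3 (mod 11); (5|11)=+1, (3|11)=+1; sign (−1)^0·+1^2·+1^3 = +1.
(a,b)_17: α=-2, u≡5; β=-2, v≡3 (mod 17); (5|17)=-1, (3|17)=-1; sign (−1)^0·-1^-2·-1^-2 = +1.
|Ram(-10010, -65)| = 4, even; anisotropic at {2, 7, 13, ∞}.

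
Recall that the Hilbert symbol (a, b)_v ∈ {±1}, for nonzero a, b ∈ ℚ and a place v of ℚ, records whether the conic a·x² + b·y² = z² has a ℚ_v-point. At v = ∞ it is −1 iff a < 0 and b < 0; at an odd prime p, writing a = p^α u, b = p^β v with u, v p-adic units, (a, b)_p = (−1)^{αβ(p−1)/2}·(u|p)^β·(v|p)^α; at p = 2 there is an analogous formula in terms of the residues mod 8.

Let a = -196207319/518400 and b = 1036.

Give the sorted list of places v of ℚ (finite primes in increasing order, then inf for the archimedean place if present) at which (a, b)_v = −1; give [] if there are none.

[7, 11, 19, 37]

Mod squares: a ≡ -81719, b ≡ 259. Check v ∈ {∞, 2, 3, 5, 7, 11, 17, 19, 23, 37}.
v=37: a=37^0·(≡8), b=37^1·(≡28) mod 37; (8|37)=-1, (28|37)=+1; (−1)^{0·1·18}·(-1)^1·(+1)^0 = -1.
v=2: v_2(a)=-8, v_2(b)=2; units ≡ 1, 3 (mod 8); ε·ε+αω+βω = 0·1+-8·1+2·0 ≡ 0  ⇒  (a,b)_2 = +1.
v=∞: -81719 < 0 and 259 > 0  ⇒  (a,b)_∞ = +1.
v=3: a=3^-4·(≡1), b=3^0·(≡1) mod 3; (1|3)=+1, (1|3)=+1; (−1)^{-4·0·1}·(+1)^0·(+1)^-4 = +1.
v=19: a=19^1·(≡2), b=19^0·(≡10) mod 19; (2|19)=-1, (10|19)=-1; (−1)^{1·0·9}·(-1)^0·(-1)^1 = -1.
v=7: a=7^4·(≡6), b=7^1·(≡1) mod 7; (6|7)=-1, (1|7)=+1; (−1)^{4·1·3}·(-1)^1·(+1)^4 = -1.
v=23: a=23^1·(≡13), b=23^0·(≡1) mod 23; (13|23)=+1, (1|23)=+1; (−1)^{1·0·11}·(+1)^0·(+1)^1 = +1.
v=11: a=11^1·(≡7), b=11^0·(≡2) mod 11; (7|11)=-1, (2|11)=-1; (−1)^{1·0·5}·(-1)^0·(-1)^1 = -1.
v=17: a=17^1·(≡8), b=17^0·(≡16) mod 17; (8|17)=+1, (16|17)=+1; (−1)^{1·0·8}·(+1)^0·(+1)^1 = +1.
v=5: a=5^-2·(≡1), b=5^0·(≡1) mod 5; (1|5)=+1, (1|5)=+1; (−1)^{-2·0·2}·(+1)^0·(+1)^-2 = +1.
(-81719, 259 / ℚ) ramifies at {7, 11, 19, 37}: a division algebra.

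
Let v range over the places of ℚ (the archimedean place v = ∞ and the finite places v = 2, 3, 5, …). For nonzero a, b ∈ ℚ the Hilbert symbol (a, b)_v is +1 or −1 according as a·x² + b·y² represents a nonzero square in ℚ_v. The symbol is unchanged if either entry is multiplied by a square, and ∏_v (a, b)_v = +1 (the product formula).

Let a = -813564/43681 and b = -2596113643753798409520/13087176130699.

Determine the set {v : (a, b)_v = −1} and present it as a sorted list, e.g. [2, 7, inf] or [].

[23, inf]

Mod squares: a ≡ -31, b ≡ -3183545. Check v ∈ {∞, 2, 3, 5, 11, 17, 19, 23, 31, 47}.
v=23: a=23^0·(≡21), b=23^1·(≡22) mod 23; (21|23)=-1, (22|23)=-1; (−1)^{0·1·11}·(-1)^1·(-1)^0 = -1.
v=11: a=11^-2·(≡2), b=11^-4·(≡9) mod 11; (2|11)=-1, (9|11)=+1; (−1)^{-2·-4·5}·(-1)^-4·(+1)^-2 = +1.
v=19: a=19^-2·(≡5), b=19^-7·(≡17) mod 19; (5|19)=+1, (17|19)=+1; (−1)^{-2·-7·9}·(+1)^-7·(+1)^-2 = +1.
v=2: v_2(a)=2, v_2(b)=4; units ≡ 1, 7 (mod 8); ε·ε+αω+βω = 0·1+2·0+4·0 ≡ 0  ⇒  (a,b)_2 = +1.
v=5: a=5^0·(≡1), b=5^1·(≡4) mod 5; (1|5)=+1, (4|5)=+1; (−1)^{0·1·2}·(+1)^1·(+1)^0 = +1.
v=∞: -31 < 0 and -3183545 < 0  ⇒  (a,b)_∞ = -1.
v=47: a=47^0·(≡16), b=47^1·(≡41) mod 47; (16|47)=+1, (41|47)=-1; (−1)^{0·1·23}·(+1)^1·(-1)^0 = +1.
v=17: a=17^0·(≡7), b=17^2·(≡14) mod 17; (7|17)=-1, (14|17)=-1; (−1)^{0·2·8}·(-1)^2·(-1)^0 = +1.
v=3: a=3^8·(≡2), b=3^20·(≡1) mod 3; (2|3)=-1, (1|3)=+1; (−1)^{8·20·1}·(-1)^20·(+1)^8 = +1.
v=31: a=31^1·(≡22), b=31^3·(≡4) mod 31; (22|31)=-1, (4|31)=+1; (−1)^{1·3·15}·(-1)^3·(+1)^1 = +1.
(-31, -3183545 / ℚ) ramifies at {23, ∞}: a division algebra.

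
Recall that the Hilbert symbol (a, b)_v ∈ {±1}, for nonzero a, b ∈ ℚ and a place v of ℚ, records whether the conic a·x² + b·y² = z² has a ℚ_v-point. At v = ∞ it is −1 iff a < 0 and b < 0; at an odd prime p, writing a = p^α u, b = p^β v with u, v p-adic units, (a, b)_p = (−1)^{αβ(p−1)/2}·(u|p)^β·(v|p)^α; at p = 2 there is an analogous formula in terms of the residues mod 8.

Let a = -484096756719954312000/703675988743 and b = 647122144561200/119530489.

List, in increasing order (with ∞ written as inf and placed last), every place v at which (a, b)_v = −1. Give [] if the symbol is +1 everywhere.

[3, 5, 7, 17]

(a, b) ≡ (-19635, 3) mod (ℚ^×)²; places V = {2, 3, 5, 7, 11, 13, 17, 29, ∞}.
(a,b)_∞: sgn(-19635)=−, sgn(3)=+, so +1.
(a,b)_7: α=-1, u≡4; β=2, v≡5 (mod 7); (4|7)=+1, (5|7)=-1; sign (−1)^0·+1^2·-1^-1 = -1.
(a,b)_3: α=7, u≡1; β=3, v≡1 (mod 3); (1|3)=+1, (1|3)=+1; sign (−1)^1·+1^3·+1^7 = -1.
(a,b)_2: α=6, β=4; u≡5, v≡3 (mod 8); ε(u)ε(v)=0·1, αω(v)=6·1, βω(u)=4·1; sum ≡ 0  ⇒  +1.
(a,b)_13: α=-2, u≡11; β=-2, v≡3 (mod 13); (11|13)=-1, (3|13)=+1; sign (−1)^0·-1^-2·+1^-2 = +1.
(a,b)_5: α=3, u≡3; β=2, v≡2 (mod 5); (3|5)=-1, (2|5)=-1; sign (−1)^0·-1^2·-1^3 = -1.
(a,b)_11: α=7, u≡8; β=4, v≡9 (mod 11); (8|11)=-1, (9|11)=+1; sign (−1)^0·-1^4·+1^7 = +1.
(a,b)_29: α=-6, u≡21; β=-4, v≡18 (mod 29); (21|29)=-1, (18|29)=-1; sign (−1)^0·-1^-4·-1^-6 = +1.
(a,b)_17: α=5, u≡9; β=4, v≡7 (mod 17); (9|17)=+1, (7|17)=-1; sign (−1)^0·+1^4·-1^5 = -1.
Ram(-19635, 3) = {3, 5, 7, 17}; no ℚ_3-point on the conic.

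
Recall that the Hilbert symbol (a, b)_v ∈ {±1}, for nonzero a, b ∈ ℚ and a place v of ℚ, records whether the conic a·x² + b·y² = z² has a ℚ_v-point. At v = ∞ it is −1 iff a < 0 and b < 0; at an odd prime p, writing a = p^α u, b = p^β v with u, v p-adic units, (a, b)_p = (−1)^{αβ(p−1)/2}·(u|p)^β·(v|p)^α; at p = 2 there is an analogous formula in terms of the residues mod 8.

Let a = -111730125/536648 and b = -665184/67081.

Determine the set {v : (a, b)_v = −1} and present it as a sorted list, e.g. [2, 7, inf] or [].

[43, inf]

Mod squares: a ≡ -52890, b ≡ -246. Check v ∈ {∞, 2, 3, 5, 7, 13, 37, 41, 43}.
v=43: a=43^1·(≡9), b=43^0·(≡26) mod 43; (9|43)=+1, (26|43)=-1; (−1)^{1·0·21}·(+1)^0·(-1)^1 = -1.
v=7: a=7^-2·(≡1), b=7^-2·(≡3) mod 7; (1|7)=+1, (3|7)=-1; (−1)^{-2·-2·3}·(+1)^-2·(-1)^-2 = +1.
v=2: v_2(a)=-3, v_2(b)=5; units ≡ 3, 5 (mod 8); ε·ε+αω+βω = 1·0+-3·1+5·1 ≡ 0  ⇒  (a,b)_2 = +1.
v=37: a=37^-2·(≡20), b=37^-2·(≡31) mod 37; (20|37)=-1, (31|37)=-1; (−1)^{-2·-2·18}·(-1)^-2·(-1)^-2 = +1.
v=5: a=5^3·(≡3), b=5^0·(≡1) mod 5; (3|5)=-1, (1|5)=+1; (−1)^{3·0·2}·(-1)^0·(+1)^3 = +1.
v=∞: -52890 < 0 and -246 < 0  ⇒  (a,b)_∞ = -1.
v=13: a=13^2·(≡2), b=13^2·(≡3) mod 13; (2|13)=-1, (3|13)=+1; (−1)^{2·2·6}·(-1)^2·(+1)^2 = +1.
v=3: a=3^1·(≡1), b=3^1·(≡2) mod 3; (1|3)=+1, (2|3)=-1; (−1)^{1·1·1}·(+1)^1·(-1)^1 = +1.
v=41: a=41^1·(≡19), b=41^1·(≡27) mod 41; (19|41)=-1, (27|41)=-1; (−1)^{1·1·20}·(-1)^1·(-1)^1 = +1.
|Ram(-52890, -246)| = 2, even; anisotropic at {43, ∞}.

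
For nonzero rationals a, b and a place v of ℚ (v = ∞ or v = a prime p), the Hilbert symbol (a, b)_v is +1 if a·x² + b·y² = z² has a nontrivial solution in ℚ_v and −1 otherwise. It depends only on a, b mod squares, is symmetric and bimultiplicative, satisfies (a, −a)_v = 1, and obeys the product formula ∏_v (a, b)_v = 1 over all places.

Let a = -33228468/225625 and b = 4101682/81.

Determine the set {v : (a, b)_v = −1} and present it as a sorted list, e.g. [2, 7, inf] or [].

(a, b) ≡ (-2093, 11362) mod (ℚ^×)²; places V = {2, 3, 5, 7, 13, 19, 23, ∞}.
(a,b)_23: α=1, u≡8; β=1, v≡7 (mod 23); (8|23)=+1, (7|23)=-1; sign (−1)^1·+1^1·-1^1 = +1.
(a,b)_5: α=-4, u≡2; β=0, v≡2 (mod 5); (2|5)=-1, (2|5)=-1; sign (−1)^0·-1^0·-1^-4 = +1.
(a,b)_13: α=1, u≡5; β=1, v≡10 (mod 13); (5|13)=-1, (10|13)=+1; sign (−1)^0·-1^1·+1^1 = -1.
(a,b)_2: α=2, β=1; u≡3, v≡1 (mod 8); ε(u)ε(v)=1·0, αω(v)=2·0, βω(u)=1·1; sum ≡ 1  ⇒  -1.
(a,b)_3: α=4, u≡1; β=-4, v≡1 (mod 3); (1|3)=+1, (1|3)=+1; sign (−1)^0·+1^-4·+1^4 = +1.
(a,b)_∞: sgn(-2093)=−, sgn(11362)=+, so +1.
(a,b)_7: α=3, u≡4; β=0, v≡1 (mod 7); (4|7)=+1, (1|7)=+1; sign (−1)^0·+1^0·+1^3 = +1.
(a,b)_19: α=-2, u≡7; β=3, v≡17 (mod 19); (7|19)=+1, (17|19)=+1; sign (−1)^0·+1^3·+1^-2 = +1.
Ram(-2093, 11362) = {2, 13}; no ℚ_2-point on the conic.

[2, 13]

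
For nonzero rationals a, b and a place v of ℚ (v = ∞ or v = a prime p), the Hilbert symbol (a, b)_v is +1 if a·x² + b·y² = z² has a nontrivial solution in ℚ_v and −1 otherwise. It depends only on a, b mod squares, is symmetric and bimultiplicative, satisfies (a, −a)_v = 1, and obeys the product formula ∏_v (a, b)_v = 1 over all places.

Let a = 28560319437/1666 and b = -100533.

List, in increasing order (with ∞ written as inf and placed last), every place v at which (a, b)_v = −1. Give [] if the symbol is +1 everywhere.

(a, b) ≡ (3418122, -100533) mod (ℚ^×)²; places V = {2, 3, 7, 13, 17, 23, 31, 41, 47, ∞}.
(a,b)_13: α=2, u≡8; β=0, v≡9 (mod 13); (8|13)=-1, (9|13)=+1; sign (−1)^0·-1^0·+1^2 = +1.
(a,b)_2: α=-1, β=0; u≡5, v≡3 (mod 8); ε(u)ε(v)=0·1, αω(v)=-1·1, βω(u)=0·1; sum ≡ 1  ⇒  -1.
(a,b)_47: α=1, u≡24; β=1, v≡23 (mod 47); (24|47)=+1, (23|47)=-1; sign (−1)^1·+1^1·-1^1 = +1.
(a,b)_17: α=-1, u≡11; β=0, v≡5 (mod 17); (11|17)=-1, (5|17)=-1; sign (−1)^0·-1^0·-1^-1 = -1.
(a,b)_41: α=2, u≡27; β=0, v≡40 (mod 41); (27|41)=-1, (40|41)=+1; sign (−1)^0·-1^0·+1^2 = +1.
(a,b)_23: α=1, u≡20; β=1, v≡22 (mod 23); (20|23)=-1, (22|23)=-1; sign (−1)^1·-1^1·-1^1 = -1.
(a,b)_31: α=1, u≡23; β=1, v≡12 (mod 31); (23|31)=-1, (12|31)=-1; sign (−1)^1·-1^1·-1^1 = -1.
(a,b)_3: α=1, u≡1; β=1, v≡2 (mod 3); (1|3)=+1, (2|3)=-1; sign (−1)^1·+1^1·-1^1 = +1.
(a,b)_∞: sgn(3418122)=+, sgn(-100533)=−, so +1.
(a,b)_7: α=-2, u≡1; β=0, v≡1 (mod 7); (1|7)=+1, (1|7)=+1; sign (−1)^0·+1^0·+1^-2 = +1.
(3418122, -100533 / ℚ) ramifies at {2, 17, 23, 31}: a division algebra.

[2, 17, 23, 31]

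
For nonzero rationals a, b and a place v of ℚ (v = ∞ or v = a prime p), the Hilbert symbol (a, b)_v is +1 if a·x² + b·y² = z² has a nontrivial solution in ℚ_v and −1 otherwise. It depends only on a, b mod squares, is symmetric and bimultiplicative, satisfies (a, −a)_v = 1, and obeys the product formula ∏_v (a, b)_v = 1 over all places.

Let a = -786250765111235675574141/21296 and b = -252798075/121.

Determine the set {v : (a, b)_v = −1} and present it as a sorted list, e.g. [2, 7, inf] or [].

(a, b) ≡ (-159159, -1123547) mod (ℚ^×)²; places V = {2, 3, 5, 7, 11, 13, 17, 29, 43, 53, ∞}.
(a,b)_29: α=2, u≡4; β=1, v≡16 (mod 29); (4|29)=+1, (16|29)=+1; sign (−1)^0·+1^1·+1^2 = +1.
(a,b)_3: α=17, u≡2; β=2, v≡1 (mod 3); (2|3)=-1, (1|3)=+1; sign (−1)^0·-1^2·+1^17 = +1.
(a,b)_11: α=-3, u≡10; β=-2, v≡9 (mod 11); (10|11)=-1, (9|11)=+1; sign (−1)^0·-1^-2·+1^-3 = +1.
(a,b)_5: α=0, u≡4; β=2, v≡2 (mod 5); (4|5)=+1, (2|5)=-1; sign (−1)^0·+1^2·-1^0 = +1.
(a,b)_17: α=2, u≡10; β=1, v≡10 (mod 17); (10|17)=-1, (10|17)=-1; sign (−1)^0·-1^1·-1^2 = -1.
(a,b)_13: α=1, u≡3; β=0, v≡4 (mod 13); (3|13)=+1, (4|13)=+1; sign (−1)^0·+1^0·+1^1 = +1.
(a,b)_43: α=2, u≡30; β=1, v≡35 (mod 43); (30|43)=-1, (35|43)=+1; sign (−1)^0·-1^1·+1^2 = -1.
(a,b)_∞: sgn(-159159)=−, sgn(-1123547)=−, so -1.
(a,b)_2: α=-4, β=0; u≡1, v≡5 (mod 8); ε(u)ε(v)=0·0, αω(v)=-4·1, βω(u)=0·0; sum ≡ 0  ⇒  +1.
(a,b)_7: α=1, u≡5; β=0, v≡1 (mod 7); (5|7)=-1, (1|7)=+1; sign (−1)^0·-1^0·+1^1 = +1.
(a,b)_53: α=3, u≡12; β=1, v≡15 (mod 53); (12|53)=-1, (15|53)=+1; sign (−1)^0·-1^1·+1^3 = -1.
|Ram(-159159, -1123547)| = 4, even; anisotropic at {17, 43, 53, ∞}.

[17, 43, 53, inf]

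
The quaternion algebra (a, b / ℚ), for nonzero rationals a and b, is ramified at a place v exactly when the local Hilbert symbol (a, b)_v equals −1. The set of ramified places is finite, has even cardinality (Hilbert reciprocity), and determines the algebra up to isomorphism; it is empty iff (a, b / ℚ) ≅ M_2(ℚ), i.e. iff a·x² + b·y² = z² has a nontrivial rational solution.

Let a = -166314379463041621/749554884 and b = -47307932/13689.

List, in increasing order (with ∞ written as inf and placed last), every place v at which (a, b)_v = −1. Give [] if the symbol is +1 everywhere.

Mod squares: a ≡ -1189, b ≡ -287. Check v ∈ {∞, 2, 3, 7, 13, 29, 41}.
v=29: a=29^5·(≡17), b=29^2·(≡8) mod 29; (17|29)=-1, (8|29)=-1; (−1)^{5·2·14}·(-1)^2·(-1)^5 = -1.
v=13: a=13^-4·(≡2), b=13^-2·(≡10) mod 13; (2|13)=-1, (10|13)=+1; (−1)^{-4·-2·6}·(-1)^-2·(+1)^-4 = +1.
v=3: a=3^-8·(≡2), b=3^-4·(≡1) mod 3; (2|3)=-1, (1|3)=+1; (−1)^{-8·-4·1}·(-1)^-4·(+1)^-8 = +1.
v=∞: -1189 < 0 and -287 < 0  ⇒  (a,b)_∞ = -1.
v=41: a=41^3·(≡17), b=41^1·(≡6) mod 41; (17|41)=-1, (6|41)=-1; (−1)^{3·1·20}·(-1)^1·(-1)^3 = +1.
v=7: a=7^6·(≡1), b=7^3·(≡1) mod 7; (1|7)=+1, (1|7)=+1; (−1)^{6·3·3}·(+1)^3·(+1)^6 = +1.
v=2: v_2(a)=-2, v_2(b)=2; units ≡ 3, 1 (mod 8); ε·ε+αω+βω = 1·0+-2·0+2·1 ≡ 0  ⇒  (a,b)_2 = +1.
|Ram(-1189, -287)| = 2, even; anisotropic at {29, ∞}.

[29, inf]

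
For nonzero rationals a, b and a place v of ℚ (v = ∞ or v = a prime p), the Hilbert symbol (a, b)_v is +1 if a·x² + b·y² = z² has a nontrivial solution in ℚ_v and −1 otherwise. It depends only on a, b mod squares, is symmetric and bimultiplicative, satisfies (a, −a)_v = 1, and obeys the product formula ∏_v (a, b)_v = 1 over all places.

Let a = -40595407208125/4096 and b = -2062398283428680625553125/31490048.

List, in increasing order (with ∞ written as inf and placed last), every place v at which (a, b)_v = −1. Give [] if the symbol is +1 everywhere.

Mod squares: a ≡ -133, b ≡ -2730. Check v ∈ {∞, 2, 3, 5, 7, 11, 13, 19, 23, 31, 41}.
v=∞: -133 < 0 and -2730 < 0  ⇒  (a,b)_∞ = -1.
v=3: a=3^0·(≡2), b=3^1·(≡2) mod 3; (2|3)=-1, (2|3)=-1; (−1)^{0·1·1}·(-1)^1·(-1)^0 = -1.
v=7: a=7^5·(≡1), b=7^7·(≡2) mod 7; (1|7)=+1, (2|7)=+1; (−1)^{5·7·3}·(+1)^7·(+1)^5 = -1.
v=41: a=41^2·(≡39), b=41^2·(≡28) mod 41; (39|41)=+1, (28|41)=-1; (−1)^{2·2·20}·(+1)^2·(-1)^2 = +1.
v=23: a=23^0·(≡22), b=23^4·(≡22) mod 23; (22|23)=-1, (22|23)=-1; (−1)^{0·4·11}·(-1)^4·(-1)^0 = +1.
v=31: a=31^0·(≡6), b=31^-2·(≡27) mod 31; (6|31)=-1, (27|31)=-1; (−1)^{0·-2·15}·(-1)^-2·(-1)^0 = +1.
v=2: v_2(a)=-12, v_2(b)=-15; units ≡ 3, 3 (mod 8); ε·ε+αω+βω = 1·1+-12·1+-15·1 ≡ 0  ⇒  (a,b)_2 = +1.
v=19: a=19^1·(≡12), b=19^2·(≡1) mod 19; (12|19)=-1, (1|19)=+1; (−1)^{1·2·9}·(-1)^2·(+1)^1 = +1.
v=5: a=5^4·(≡2), b=5^5·(≡1) mod 5; (2|5)=-1, (1|5)=+1; (−1)^{4·5·2}·(-1)^5·(+1)^4 = -1.
v=13: a=13^0·(≡10), b=13^1·(≡5) mod 13; (10|13)=+1, (5|13)=-1; (−1)^{0·1·6}·(+1)^1·(-1)^0 = +1.
v=11: a=11^2·(≡8), b=11^2·(≡3) mod 11; (8|11)=-1, (3|11)=+1; (−1)^{2·2·5}·(-1)^2·(+1)^2 = +1.
(-133, -2730 / ℚ) ramifies at {3, 5, 7, ∞}: a division algebra.

[3, 5, 7, inf]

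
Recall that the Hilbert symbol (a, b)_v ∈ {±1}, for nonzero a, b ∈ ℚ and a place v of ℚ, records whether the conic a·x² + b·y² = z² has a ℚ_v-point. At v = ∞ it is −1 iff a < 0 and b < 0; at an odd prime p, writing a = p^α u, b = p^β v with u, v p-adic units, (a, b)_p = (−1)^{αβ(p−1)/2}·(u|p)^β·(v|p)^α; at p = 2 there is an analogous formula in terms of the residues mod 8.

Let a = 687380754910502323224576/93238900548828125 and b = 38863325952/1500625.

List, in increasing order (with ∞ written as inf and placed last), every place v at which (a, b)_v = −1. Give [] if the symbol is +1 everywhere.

Mod squares: a ≡ 5, b ≡ 139403. Check v ∈ {∞, 2, 3, 5, 7, 11, 13, 19, 23, 29}.
v=11: a=11^6·(≡9), b=11^3·(≡1) mod 11; (9|11)=+1, (1|11)=+1; (−1)^{6·3·5}·(+1)^3·(+1)^6 = +1.
v=∞: 5 > 0 and 139403 > 0  ⇒  (a,b)_∞ = +1.
v=5: a=5^-9·(≡1), b=5^-4·(≡2) mod 5; (1|5)=+1, (2|5)=-1; (−1)^{-9·-4·2}·(+1)^-4·(-1)^-9 = -1.
v=23: a=23^2·(≡10), b=23^1·(≡8) mod 23; (10|23)=-1, (8|23)=+1; (−1)^{2·1·11}·(-1)^1·(+1)^2 = -1.
v=2: v_2(a)=28, v_2(b)=8; units ≡ 5, 3 (mod 8); ε·ε+αω+βω = 0·1+28·1+8·1 ≡ 0  ⇒  (a,b)_2 = +1.
v=3: a=3^2·(≡2), b=3^2·(≡2) mod 3; (2|3)=-1, (2|3)=-1; (−1)^{2·2·1}·(-1)^2·(-1)^2 = +1.
v=29: a=29^2·(≡16), b=29^1·(≡28) mod 29; (16|29)=+1, (28|29)=+1; (−1)^{2·1·14}·(+1)^1·(+1)^2 = +1.
v=7: a=7^-10·(≡6), b=7^-4·(≡5) mod 7; (6|7)=-1, (5|7)=-1; (−1)^{-10·-4·3}·(-1)^-4·(-1)^-10 = +1.
v=19: a=19^2·(≡16), b=19^1·(≡2) mod 19; (16|19)=+1, (2|19)=-1; (−1)^{2·1·9}·(+1)^1·(-1)^2 = +1.
v=13: a=13^-2·(≡5), b=13^0·(≡1) mod 13; (5|13)=-1, (1|13)=+1; (−1)^{-2·0·6}·(-1)^0·(+1)^-2 = +1.
(5, 139403 / ℚ) ramifies at {5, 23}: a division algebra.

[5, 23]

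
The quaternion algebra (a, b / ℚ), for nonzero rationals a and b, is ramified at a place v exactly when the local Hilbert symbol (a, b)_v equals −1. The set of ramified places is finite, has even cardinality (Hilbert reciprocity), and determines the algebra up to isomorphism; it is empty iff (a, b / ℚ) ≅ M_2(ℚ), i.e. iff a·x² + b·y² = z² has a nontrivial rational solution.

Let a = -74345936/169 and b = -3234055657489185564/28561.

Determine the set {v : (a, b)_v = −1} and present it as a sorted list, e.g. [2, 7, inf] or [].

Mod squares: a ≡ -94829, b ≡ -4991. Check v ∈ {∞, 2, 3, 7, 13, 19, 23, 31}.
v=13: a=13^-2·(≡11), b=13^-4·(≡4) mod 13; (11|13)=-1, (4|13)=+1; (−1)^{-2·-4·6}·(-1)^-4·(+1)^-2 = +1.
v=∞: -94829 < 0 and -4991 < 0  ⇒  (a,b)_∞ = -1.
v=23: a=23^1·(≡10), b=23^1·(≡1) mod 23; (10|23)=-1, (1|23)=+1; (−1)^{1·1·11}·(-1)^1·(+1)^1 = +1.
v=3: a=3^0·(≡1), b=3^4·(≡1) mod 3; (1|3)=+1, (1|3)=+1; (−1)^{0·4·1}·(+1)^4·(+1)^0 = +1.
v=31: a=31^1·(≡2), b=31^3·(≡25) mod 31; (2|31)=+1, (25|31)=+1; (−1)^{1·3·15}·(+1)^3·(+1)^1 = -1.
v=19: a=19^1·(≡4), b=19^2·(≡1) mod 19; (4|19)=+1, (1|19)=+1; (−1)^{1·2·9}·(+1)^2·(+1)^1 = +1.
v=2: v_2(a)=4, v_2(b)=2; units ≡ 3, 1 (mod 8); ε·ε+αω+βω = 1·0+4·0+2·1 ≡ 0  ⇒  (a,b)_2 = +1.
v=7: a=7^3·(≡3), b=7^9·(≡2) mod 7; (3|7)=-1, (2|7)=+1; (−1)^{3·9·3}·(-1)^9·(+1)^3 = +1.
(-94829, -4991 / ℚ) ramifies at {31, ∞}: a division algebra.

[31, inf]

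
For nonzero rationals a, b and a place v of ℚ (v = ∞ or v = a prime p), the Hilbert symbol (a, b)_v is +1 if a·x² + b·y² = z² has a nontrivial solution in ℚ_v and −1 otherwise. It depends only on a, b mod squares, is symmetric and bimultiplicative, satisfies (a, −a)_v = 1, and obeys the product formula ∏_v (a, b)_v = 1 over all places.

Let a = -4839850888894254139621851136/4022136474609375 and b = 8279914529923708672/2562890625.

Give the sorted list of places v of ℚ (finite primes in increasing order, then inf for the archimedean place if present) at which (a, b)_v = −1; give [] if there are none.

Mod squares: a ≡ -3139339, b ≡ 65527. Check v ∈ {∞, 2, 3, 5, 7, 11, 13, 17, 23, 31, 37}.
v=37: a=37^1·(≡14), b=37^1·(≡14) mod 37; (14|37)=-1, (14|37)=-1; (−1)^{1·1·18}·(-1)^1·(-1)^1 = +1.
v=11: a=11^4·(≡8), b=11^3·(≡7) mod 11; (8|11)=-1, (7|11)=-1; (−1)^{4·3·5}·(-1)^3·(-1)^4 = -1.
v=3: a=3^-12·(≡2), b=3^-8·(≡1) mod 3; (2|3)=-1, (1|3)=+1; (−1)^{-12·-8·1}·(-1)^-8·(+1)^-12 = +1.
v=5: a=5^-12·(≡4), b=5^-8·(≡2) mod 5; (4|5)=+1, (2|5)=-1; (−1)^{-12·-8·2}·(+1)^-8·(-1)^-12 = +1.
v=23: a=23^1·(≡2), b=23^1·(≡15) mod 23; (2|23)=+1, (15|23)=-1; (−1)^{1·1·11}·(+1)^1·(-1)^1 = +1.
v=2: v_2(a)=14, v_2(b)=8; units ≡ 5, 7 (mod 8); ε·ε+αω+βω = 0·1+14·0+8·1 ≡ 0  ⇒  (a,b)_2 = +1.
v=17: a=17^9·(≡9), b=17^6·(≡16) mod 17; (9|17)=+1, (16|17)=+1; (−1)^{9·6·8}·(+1)^6·(+1)^9 = +1.
v=13: a=13^4·(≡2), b=13^2·(≡2) mod 13; (2|13)=-1, (2|13)=-1; (−1)^{4·2·6}·(-1)^2·(-1)^4 = +1.
v=7: a=7^1·(≡5), b=7^1·(≡2) mod 7; (5|7)=-1, (2|7)=+1; (−1)^{1·1·3}·(-1)^1·(+1)^1 = +1.
v=∞: -3139339 < 0 and 65527 > 0  ⇒  (a,b)_∞ = +1.
v=31: a=31^-1·(≡4), b=31^0·(≡23) mod 31; (4|31)=+1, (23|31)=-1; (−1)^{-1·0·15}·(+1)^0·(-1)^-1 = -1.
Ram(-3139339, 65527) = {11, 31}; no ℚ_11-point on the conic.

[11, 31]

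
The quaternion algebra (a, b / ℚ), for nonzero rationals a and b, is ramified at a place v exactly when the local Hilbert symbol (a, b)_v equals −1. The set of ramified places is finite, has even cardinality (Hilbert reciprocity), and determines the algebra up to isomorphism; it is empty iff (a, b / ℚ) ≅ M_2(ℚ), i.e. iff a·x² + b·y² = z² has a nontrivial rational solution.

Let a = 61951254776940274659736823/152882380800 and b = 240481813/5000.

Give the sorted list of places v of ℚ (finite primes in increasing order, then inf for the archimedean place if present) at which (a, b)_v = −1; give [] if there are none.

Mod squares: a ≡ 286, b ≡ 26. Check v ∈ {∞, 2, 3, 5, 7, 11, 13, 17, 23}.
v=∞: 286 > 0 and 26 > 0  ⇒  (a,b)_∞ = +1.
v=13: a=13^3·(≡3), b=13^1·(≡7) mod 13; (3|13)=+1, (7|13)=-1; (−1)^{3·1·6}·(+1)^1·(-1)^3 = -1.
v=17: a=17^6·(≡12), b=17^2·(≡9) mod 17; (12|17)=-1, (9|17)=+1; (−1)^{6·2·8}·(-1)^2·(+1)^6 = +1.
v=11: a=11^5·(≡4), b=11^2·(≡1) mod 11; (4|11)=+1, (1|11)=+1; (−1)^{5·2·5}·(+1)^2·(+1)^5 = +1.
v=7: a=7^2·(≡6), b=7^0·(≡6) mod 7; (6|7)=-1, (6|7)=-1; (−1)^{2·0·3}·(-1)^0·(-1)^2 = +1.
v=2: v_2(a)=-23, v_2(b)=-3; units ≡ 7, 5 (mod 8); ε·ε+αω+βω = 1·0+-23·1+-3·0 ≡ 1  ⇒  (a,b)_2 = -1.
v=3: a=3^-6·(≡1), b=3^0·(≡2) mod 3; (1|3)=+1, (2|3)=-1; (−1)^{-6·0·1}·(+1)^0·(-1)^-6 = +1.
v=5: a=5^-2·(≡4), b=5^-4·(≡1) mod 5; (4|5)=+1, (1|5)=+1; (−1)^{-2·-4·2}·(+1)^-4·(+1)^-2 = +1.
v=23: a=23^6·(≡5), b=23^2·(≡13) mod 23; (5|23)=-1, (13|23)=+1; (−1)^{6·2·11}·(-1)^2·(+1)^6 = +1.
|Ram(286, 26)| = 2, even; anisotropic at {2, 13}.

[2, 13]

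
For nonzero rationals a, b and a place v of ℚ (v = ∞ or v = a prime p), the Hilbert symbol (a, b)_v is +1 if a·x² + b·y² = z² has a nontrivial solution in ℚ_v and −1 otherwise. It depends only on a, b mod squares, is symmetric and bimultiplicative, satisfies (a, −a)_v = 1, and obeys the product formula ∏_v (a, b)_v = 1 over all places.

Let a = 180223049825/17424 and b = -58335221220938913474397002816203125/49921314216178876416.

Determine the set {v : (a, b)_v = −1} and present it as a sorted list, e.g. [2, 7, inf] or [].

[29, 47]

(a, b) ≡ (407537, -14053) mod (ℚ^×)²; places V = {2, 3, 5, 7, 11, 13, 17, 19, 23, 29, 47, ∞}.
(a,b)_3: α=-2, u≡2; β=-8, v≡2 (mod 3); (2|3)=-1, (2|3)=-1; sign (−1)^0·-1^-8·-1^-2 = +1.
(a,b)_∞: sgn(407537)=+, sgn(-14053)=−, so +1.
(a,b)_2: α=-4, β=-32; u≡1, v≡3 (mod 8); ε(u)ε(v)=0·1, αω(v)=-4·1, βω(u)=-32·0; sum ≡ 0  ⇒  +1.
(a,b)_7: α=2, u≡1; β=6, v≡5 (mod 7); (1|7)=+1, (5|7)=-1; sign (−1)^0·+1^6·-1^2 = +1.
(a,b)_13: α=1, u≡6; β=3, v≡6 (mod 13); (6|13)=-1, (6|13)=-1; sign (−1)^0·-1^3·-1^1 = +1.
(a,b)_17: α=0, u≡16; β=2, v≡14 (mod 17); (16|17)=+1, (14|17)=-1; sign (−1)^0·+1^2·-1^0 = +1.
(a,b)_23: α=1, u≡1; β=3, v≡5 (mod 23); (1|23)=+1, (5|23)=-1; sign (−1)^1·+1^3·-1^1 = +1.
(a,b)_47: α=1, u≡29; β=3, v≡5 (mod 47); (29|47)=-1, (5|47)=-1; sign (−1)^1·-1^3·-1^1 = -1.
(a,b)_5: α=2, u≡2; β=6, v≡3 (mod 5); (2|5)=-1, (3|5)=-1; sign (−1)^0·-1^6·-1^2 = +1.
(a,b)_29: α=1, u≡27; β=2, v≡27 (mod 29); (27|29)=-1, (27|29)=-1; sign (−1)^0·-1^2·-1^1 = -1.
(a,b)_19: α=2, u≡16; β=6, v≡6 (mod 19); (16|19)=+1, (6|19)=+1; sign (−1)^0·+1^6·+1^2 = +1.
(a,b)_11: α=-2, u≡5; β=-6, v≡4 (mod 11); (5|11)=+1, (4|11)=+1; sign (−1)^0·+1^-6·+1^-2 = +1.
Ram(407537, -14053) = {29, 47}; no ℚ_29-point on the conic.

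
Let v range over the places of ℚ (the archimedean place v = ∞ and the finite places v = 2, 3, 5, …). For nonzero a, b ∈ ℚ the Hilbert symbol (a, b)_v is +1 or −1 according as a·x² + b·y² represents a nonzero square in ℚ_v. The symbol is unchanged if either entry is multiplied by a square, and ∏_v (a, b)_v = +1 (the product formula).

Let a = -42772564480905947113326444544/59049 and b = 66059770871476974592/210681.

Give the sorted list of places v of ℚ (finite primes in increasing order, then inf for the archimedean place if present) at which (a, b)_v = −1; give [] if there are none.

Mod squares: a ≡ -301, b ≡ 4384237. Check v ∈ {∞, 2, 3, 7, 11, 13, 17, 19, 23, 31, 43}.
v=17: a=17^0·(≡12), b=17^-2·(≡6) mod 17; (12|17)=-1, (6|17)=-1; (−1)^{0·-2·8}·(-1)^-2·(-1)^0 = +1.
v=2: v_2(a)=16, v_2(b)=10; units ≡ 3, 5 (mod 8); ε·ε+αω+βω = 1·0+16·1+10·1 ≡ 0  ⇒  (a,b)_2 = +1.
v=31: a=31^2·(≡19), b=31^3·(≡18) mod 31; (19|31)=+1, (18|31)=+1; (−1)^{2·3·15}·(+1)^3·(+1)^2 = +1.
v=7: a=7^1·(≡3), b=7^2·(≡1) mod 7; (3|7)=-1, (1|7)=+1; (−1)^{1·2·3}·(-1)^2·(+1)^1 = +1.
v=13: a=13^4·(≡6), b=13^3·(≡12) mod 13; (6|13)=-1, (12|13)=+1; (−1)^{4·3·6}·(-1)^3·(+1)^4 = -1.
v=43: a=43^5·(≡41), b=43^3·(≡24) mod 43; (41|43)=+1, (24|43)=+1; (−1)^{5·3·21}·(+1)^3·(+1)^5 = -1.
v=23: a=23^2·(≡14), b=23^1·(≡9) mod 23; (14|23)=-1, (9|23)=+1; (−1)^{2·1·11}·(-1)^1·(+1)^2 = -1.
v=19: a=19^2·(≡13), b=19^0·(≡17) mod 19; (13|19)=-1, (17|19)=+1; (−1)^{2·0·9}·(-1)^0·(+1)^2 = +1.
v=11: a=11^2·(≡10), b=11^1·(≡5) mod 11; (10|11)=-1, (5|11)=+1; (−1)^{2·1·5}·(-1)^1·(+1)^2 = -1.
v=∞: -301 < 0 and 4384237 > 0  ⇒  (a,b)_∞ = +1.
v=3: a=3^-10·(≡2), b=3^-6·(≡1) mod 3; (2|3)=-1, (1|3)=+1; (−1)^{-10·-6·1}·(-1)^-6·(+1)^-10 = +1.
(-301, 4384237 / ℚ) ramifies at {11, 13, 23, 43}: a division algebra.

[11, 13, 23, 43]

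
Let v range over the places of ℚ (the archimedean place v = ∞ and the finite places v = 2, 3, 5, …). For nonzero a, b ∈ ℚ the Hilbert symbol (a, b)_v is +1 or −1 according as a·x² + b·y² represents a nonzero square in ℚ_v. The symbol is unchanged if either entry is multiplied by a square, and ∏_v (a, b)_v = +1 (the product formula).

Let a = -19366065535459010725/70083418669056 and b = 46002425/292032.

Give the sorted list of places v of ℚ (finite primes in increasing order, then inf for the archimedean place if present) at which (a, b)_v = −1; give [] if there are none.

Mod squares: a ≡ -4669, b ≡ 51. Check v ∈ {∞, 2, 3, 5, 7, 13, 17, 23, 29, 43, 47}.
v=43: a=43^-2·(≡18), b=43^0·(≡20) mod 43; (18|43)=-1, (20|43)=-1; (−1)^{-2·0·21}·(-1)^0·(-1)^-2 = +1.
v=13: a=13^-4·(≡2), b=13^-2·(≡12) mod 13; (2|13)=-1, (12|13)=+1; (−1)^{-4·-2·6}·(-1)^-2·(+1)^-4 = +1.
v=∞: -4669 < 0 and 51 > 0  ⇒  (a,b)_∞ = +1.
v=2: v_2(a)=-14, v_2(b)=-6; units ≡ 3, 3 (mod 8); ε·ε+αω+βω = 1·1+-14·1+-6·1 ≡ 1  ⇒  (a,b)_2 = -1.
v=29: a=29^1·(≡16), b=29^0·(≡22) mod 29; (16|29)=+1, (22|29)=+1; (−1)^{1·0·14}·(+1)^0·(+1)^1 = +1.
v=3: a=3^-4·(≡2), b=3^-3·(≡2) mod 3; (2|3)=-1, (2|3)=-1; (−1)^{-4·-3·1}·(-1)^-3·(-1)^-4 = -1.
v=47: a=47^4·(≡13), b=47^2·(≡36) mod 47; (13|47)=-1, (36|47)=+1; (−1)^{4·2·23}·(-1)^2·(+1)^4 = +1.
v=17: a=17^2·(≡6), b=17^1·(≡14) mod 17; (6|17)=-1, (14|17)=-1; (−1)^{2·1·8}·(-1)^1·(-1)^2 = -1.
v=23: a=23^1·(≡12), b=23^0·(≡10) mod 23; (12|23)=+1, (10|23)=-1; (−1)^{1·0·11}·(+1)^0·(-1)^1 = -1.
v=5: a=5^2·(≡1), b=5^2·(≡1) mod 5; (1|5)=+1, (1|5)=+1; (−1)^{2·2·2}·(+1)^2·(+1)^2 = +1.
v=7: a=7^7·(≡5), b=7^2·(≡1) mod 7; (5|7)=-1, (1|7)=+1; (−1)^{7·2·3}·(-1)^2·(+1)^7 = +1.
Ram(-4669, 51) = {2, 3, 17, 23}; no ℚ_2-point on the conic.

[2, 3, 17, 23]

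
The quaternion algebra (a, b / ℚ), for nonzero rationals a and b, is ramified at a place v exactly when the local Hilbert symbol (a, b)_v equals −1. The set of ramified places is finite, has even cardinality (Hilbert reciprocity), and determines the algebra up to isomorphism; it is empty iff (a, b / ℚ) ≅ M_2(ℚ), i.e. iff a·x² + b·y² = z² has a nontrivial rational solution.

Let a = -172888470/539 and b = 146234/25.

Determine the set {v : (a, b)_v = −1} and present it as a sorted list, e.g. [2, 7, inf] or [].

[2, 23]

(a, b) ≡ (-2530, 506) mod (ℚ^×)²; places V = {2, 3, 5, 7, 11, 17, 23, ∞}.
(a,b)_11: α=-1, u≡3; β=1, v≡2 (mod 11); (3|11)=+1, (2|11)=-1; sign (−1)^1·+1^1·-1^-1 = +1.
(a,b)_7: α=-2, u≡2; β=0, v≡1 (mod 7); (2|7)=+1, (1|7)=+1; sign (−1)^0·+1^0·+1^-2 = +1.
(a,b)_2: α=1, β=1; u≡7, v≡5 (mod 8); ε(u)ε(v)=1·0, αω(v)=1·1, βω(u)=1·0; sum ≡ 1  ⇒  -1.
(a,b)_5: α=1, u≡4; β=-2, v≡4 (mod 5); (4|5)=+1, (4|5)=+1; sign (−1)^0·+1^-2·+1^1 = +1.
(a,b)_17: α=4, u≡6; β=2, v≡8 (mod 17); (6|17)=-1, (8|17)=+1; sign (−1)^0·-1^2·+1^4 = +1.
(a,b)_3: α=2, u≡2; β=0, v≡2 (mod 3); (2|3)=-1, (2|3)=-1; sign (−1)^0·-1^0·-1^2 = +1.
(a,b)_23: α=1, u≡20; β=1, v≡5 (mod 23); (20|23)=-1, (5|23)=-1; sign (−1)^1·-1^1·-1^1 = -1.
(a,b)_∞: sgn(-2530)=−, sgn(506)=+, so +1.
(-2530, 506 / ℚ) ramifies at {2, 23}: a division algebra.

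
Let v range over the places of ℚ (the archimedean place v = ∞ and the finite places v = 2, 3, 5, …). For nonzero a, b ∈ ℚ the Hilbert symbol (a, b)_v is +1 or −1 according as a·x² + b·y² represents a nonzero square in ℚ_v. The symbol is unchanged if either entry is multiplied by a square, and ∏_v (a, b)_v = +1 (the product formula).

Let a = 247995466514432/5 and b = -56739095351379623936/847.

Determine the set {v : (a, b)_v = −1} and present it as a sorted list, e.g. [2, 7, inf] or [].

Mod squares: a ≡ 7735, b ≡ -2093. Check v ∈ {∞, 2, 5, 7, 11, 13, 17, 23}.
v=17: a=17^3·(≡1), b=17^4·(≡1) mod 17; (1|17)=+1, (1|17)=+1; (−1)^{3·4·8}·(+1)^4·(+1)^3 = +1.
v=2: v_2(a)=20, v_2(b)=32; units ≡ 7, 3 (mod 8); ε·ε+αω+βω = 1·1+20·1+32·0 ≡ 1  ⇒  (a,b)_2 = -1.
v=13: a=13^1·(≡1), b=13^1·(≡8) mod 13; (1|13)=+1, (8|13)=-1; (−1)^{1·1·6}·(+1)^1·(-1)^1 = -1.
v=23: a=23^2·(≡20), b=23^3·(≡13) mod 23; (20|23)=-1, (13|23)=+1; (−1)^{2·3·11}·(-1)^3·(+1)^2 = -1.
v=11: a=11^0·(≡2), b=11^-2·(≡7) mod 11; (2|11)=-1, (7|11)=-1; (−1)^{0·-2·5}·(-1)^-2·(-1)^0 = +1.
v=∞: 7735 > 0 and -2093 < 0  ⇒  (a,b)_∞ = +1.
v=5: a=5^-1·(≡2), b=5^0·(≡2) mod 5; (2|5)=-1, (2|5)=-1; (−1)^{-1·0·2}·(-1)^0·(-1)^-1 = -1.
v=7: a=7^1·(≡6), b=7^-1·(≡1) mod 7; (6|7)=-1, (1|7)=+1; (−1)^{1·-1·3}·(-1)^-1·(+1)^1 = +1.
(7735, -2093 / ℚ) ramifies at {2, 5, 13, 23}: a division algebra.

[2, 5, 13, 23]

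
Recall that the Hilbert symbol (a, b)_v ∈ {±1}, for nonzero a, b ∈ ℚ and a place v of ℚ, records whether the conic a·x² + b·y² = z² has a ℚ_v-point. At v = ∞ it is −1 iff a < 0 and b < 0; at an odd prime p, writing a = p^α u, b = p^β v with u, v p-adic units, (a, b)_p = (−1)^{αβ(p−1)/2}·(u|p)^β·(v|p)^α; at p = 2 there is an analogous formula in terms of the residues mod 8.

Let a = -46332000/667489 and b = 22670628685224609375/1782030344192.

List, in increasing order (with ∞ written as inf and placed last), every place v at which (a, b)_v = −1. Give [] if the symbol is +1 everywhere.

[2, 13]

Mod squares: a ≡ -1430, b ≡ 286. Check v ∈ {∞, 2, 3, 5, 7, 11, 13, 19, 43}.
v=5: a=5^3·(≡1), b=5^10·(≡1) mod 5; (1|5)=+1, (1|5)=+1; (−1)^{3·10·2}·(+1)^10·(+1)^3 = +1.
v=2: v_2(a)=5, v_2(b)=-13; units ≡ 5, 7 (mod 8); ε·ε+αω+βω = 0·1+5·0+-13·1 ≡ 1  ⇒  (a,b)_2 = -1.
v=19: a=19^-2·(≡18), b=19^0·(≡7) mod 19; (18|19)=-1, (7|19)=+1; (−1)^{-2·0·9}·(-1)^0·(+1)^-2 = +1.
v=7: a=7^0·(≡5), b=7^-6·(≡3) mod 7; (5|7)=-1, (3|7)=-1; (−1)^{0·-6·3}·(-1)^-6·(-1)^0 = +1.
v=11: a=11^1·(≡6), b=11^5·(≡4) mod 11; (6|11)=-1, (4|11)=+1; (−1)^{1·5·5}·(-1)^5·(+1)^1 = +1.
v=∞: -1430 < 0 and 286 > 0  ⇒  (a,b)_∞ = +1.
v=13: a=13^1·(≡7), b=13^3·(≡4) mod 13; (7|13)=-1, (4|13)=+1; (−1)^{1·3·6}·(-1)^3·(+1)^1 = -1.
v=43: a=43^-2·(≡37), b=43^-2·(≡2) mod 43; (37|43)=-1, (2|43)=-1; (−1)^{-2·-2·21}·(-1)^-2·(-1)^-2 = +1.
v=3: a=3^4·(≡1), b=3^8·(≡1) mod 3; (1|3)=+1, (1|3)=+1; (−1)^{4·8·1}·(+1)^8·(+1)^4 = +1.
Ram(-1430, 286) = {2, 13}; no ℚ_2-point on the conic.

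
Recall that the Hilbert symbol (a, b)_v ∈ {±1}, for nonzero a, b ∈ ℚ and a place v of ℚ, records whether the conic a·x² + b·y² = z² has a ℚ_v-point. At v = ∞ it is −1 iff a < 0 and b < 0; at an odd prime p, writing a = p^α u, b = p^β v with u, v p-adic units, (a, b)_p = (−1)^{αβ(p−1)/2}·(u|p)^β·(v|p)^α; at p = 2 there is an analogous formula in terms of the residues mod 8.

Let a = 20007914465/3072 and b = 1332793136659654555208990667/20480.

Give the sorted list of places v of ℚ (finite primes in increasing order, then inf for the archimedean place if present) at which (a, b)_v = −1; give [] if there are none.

Mod squares: a ≡ 7395, b ≡ 273615. Check v ∈ {∞, 2, 3, 5, 7, 11, 13, 17, 29, 37}.
v=5: a=5^1·(≡4), b=5^-1·(≡2) mod 5; (4|5)=+1, (2|5)=-1; (−1)^{1·-1·2}·(+1)^-1·(-1)^1 = -1.
v=37: a=37^2·(≡22), b=37^5·(≡2) mod 37; (22|37)=-1, (2|37)=-1; (−1)^{2·5·18}·(-1)^5·(-1)^2 = -1.
v=11: a=11^2·(≡1), b=11^4·(≡9) mod 11; (1|11)=+1, (9|11)=+1; (−1)^{2·4·5}·(+1)^4·(+1)^2 = +1.
v=3: a=3^-1·(≡2), b=3^3·(≡2) mod 3; (2|3)=-1, (2|3)=-1; (−1)^{-1·3·1}·(-1)^3·(-1)^-1 = -1.
v=7: a=7^2·(≡6), b=7^4·(≡6) mod 7; (6|7)=-1, (6|7)=-1; (−1)^{2·4·3}·(-1)^4·(-1)^2 = +1.
v=29: a=29^1·(≡20), b=29^3·(≡26) mod 29; (20|29)=+1, (26|29)=-1; (−1)^{1·3·14}·(+1)^3·(-1)^1 = -1.
v=17: a=17^1·(≡7), b=17^3·(≡9) mod 17; (7|17)=-1, (9|17)=+1; (−1)^{1·3·8}·(-1)^3·(+1)^1 = -1.
v=∞: 7395 > 0 and 273615 > 0  ⇒  (a,b)_∞ = +1.
v=13: a=13^0·(≡8), b=13^2·(≡9) mod 13; (8|13)=-1, (9|13)=+1; (−1)^{0·2·6}·(-1)^2·(+1)^0 = +1.
v=2: v_2(a)=-10, v_2(b)=-12; units ≡ 3, 7 (mod 8); ε·ε+αω+βω = 1·1+-10·0+-12·1 ≡ 1  ⇒  (a,b)_2 = -1.
Ram(7395, 273615) = {2, 3, 5, 17, 29, 37}; no ℚ_2-point on the conic.

[2, 3, 5, 17, 29, 37]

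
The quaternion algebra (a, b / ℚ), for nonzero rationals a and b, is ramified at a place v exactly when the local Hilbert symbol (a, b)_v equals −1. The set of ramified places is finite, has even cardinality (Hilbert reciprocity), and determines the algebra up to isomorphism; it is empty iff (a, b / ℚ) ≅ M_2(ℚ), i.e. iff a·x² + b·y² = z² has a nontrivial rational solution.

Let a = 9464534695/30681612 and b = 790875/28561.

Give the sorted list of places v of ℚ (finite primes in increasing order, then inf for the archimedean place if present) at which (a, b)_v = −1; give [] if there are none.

Mod squares: a ≡ 811965, b ≡ 3515. Check v ∈ {∞, 2, 3, 5, 7, 11, 13, 17, 19, 37, 41}.
v=5: a=5^1·(≡2), b=5^3·(≡2) mod 5; (2|5)=-1, (2|5)=-1; (−1)^{1·3·2}·(-1)^3·(-1)^1 = +1.
v=17: a=17^2·(≡11), b=17^0·(≡1) mod 17; (11|17)=-1, (1|17)=+1; (−1)^{2·0·8}·(-1)^0·(+1)^2 = +1.
v=2: v_2(a)=-2, v_2(b)=0; units ≡ 5, 3 (mod 8); ε·ε+αω+βω = 0·1+-2·1+0·1 ≡ 0  ⇒  (a,b)_2 = +1.
v=∞: 811965 > 0 and 3515 > 0  ⇒  (a,b)_∞ = +1.
v=11: a=11^3·(≡1), b=11^0·(≡6) mod 11; (1|11)=+1, (6|11)=-1; (−1)^{3·0·5}·(+1)^0·(-1)^3 = -1.
v=41: a=41^-2·(≡33), b=41^0·(≡24) mod 41; (33|41)=+1, (24|41)=-1; (−1)^{-2·0·20}·(+1)^0·(-1)^-2 = +1.
v=3: a=3^-3·(≡1), b=3^2·(≡2) mod 3; (1|3)=+1, (2|3)=-1; (−1)^{-3·2·1}·(+1)^2·(-1)^-3 = -1.
v=37: a=37^1·(≡9), b=37^1·(≡16) mod 37; (9|37)=+1, (16|37)=+1; (−1)^{1·1·18}·(+1)^1·(+1)^1 = +1.
v=19: a=19^1·(≡17), b=19^1·(≡18) mod 19; (17|19)=+1, (18|19)=-1; (−1)^{1·1·9}·(+1)^1·(-1)^1 = +1.
v=13: a=13^-2·(≡6), b=13^-4·(≡7) mod 13; (6|13)=-1, (7|13)=-1; (−1)^{-2·-4·6}·(-1)^-4·(-1)^-2 = +1.
v=7: a=7^1·(≡3), b=7^0·(≡1) mod 7; (3|7)=-1, (1|7)=+1; (−1)^{1·0·3}·(-1)^0·(+1)^1 = +1.
(811965, 3515 / ℚ) ramifies at {3, 11}: a division algebra.

[3, 11]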